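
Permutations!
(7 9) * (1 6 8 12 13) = (1 6 8 12 13)(7 9) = [0, 6, 2, 3, 4, 5, 8, 9, 12, 7, 10, 11, 13, 1]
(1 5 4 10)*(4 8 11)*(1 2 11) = (1 5 8)(2 11 4 10) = [0, 5, 11, 3, 10, 8, 6, 7, 1, 9, 2, 4]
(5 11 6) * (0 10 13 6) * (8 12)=(0 10 13 6 5 11)(8 12)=[10, 1, 2, 3, 4, 11, 5, 7, 12, 9, 13, 0, 8, 6]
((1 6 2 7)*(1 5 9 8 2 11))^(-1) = ((1 6 11)(2 7 5 9 8))^(-1) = (1 11 6)(2 8 9 5 7)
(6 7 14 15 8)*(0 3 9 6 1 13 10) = (0 3 9 6 7 14 15 8 1 13 10) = [3, 13, 2, 9, 4, 5, 7, 14, 1, 6, 0, 11, 12, 10, 15, 8]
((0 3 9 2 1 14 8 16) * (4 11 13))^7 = (0 16 8 14 1 2 9 3)(4 11 13)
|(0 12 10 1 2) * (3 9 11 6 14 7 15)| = 35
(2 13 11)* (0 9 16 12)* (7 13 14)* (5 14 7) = [9, 1, 7, 3, 4, 14, 6, 13, 8, 16, 10, 2, 0, 11, 5, 15, 12] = (0 9 16 12)(2 7 13 11)(5 14)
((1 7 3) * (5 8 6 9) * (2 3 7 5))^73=((1 5 8 6 9 2 3))^73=(1 6 3 8 2 5 9)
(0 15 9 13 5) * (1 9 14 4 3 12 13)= (0 15 14 4 3 12 13 5)(1 9)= [15, 9, 2, 12, 3, 0, 6, 7, 8, 1, 10, 11, 13, 5, 4, 14]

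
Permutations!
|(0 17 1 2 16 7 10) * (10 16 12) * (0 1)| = |(0 17)(1 2 12 10)(7 16)| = 4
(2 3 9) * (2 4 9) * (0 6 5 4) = (0 6 5 4 9)(2 3) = [6, 1, 3, 2, 9, 4, 5, 7, 8, 0]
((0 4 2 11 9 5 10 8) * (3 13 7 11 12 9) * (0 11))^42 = ((0 4 2 12 9 5 10 8 11 3 13 7))^42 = (0 10)(2 11)(3 12)(4 8)(5 7)(9 13)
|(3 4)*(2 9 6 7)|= 4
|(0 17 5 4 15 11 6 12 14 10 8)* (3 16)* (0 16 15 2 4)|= 18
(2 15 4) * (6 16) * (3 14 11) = (2 15 4)(3 14 11)(6 16) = [0, 1, 15, 14, 2, 5, 16, 7, 8, 9, 10, 3, 12, 13, 11, 4, 6]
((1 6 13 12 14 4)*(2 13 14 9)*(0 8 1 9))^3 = (0 6 9 12 1 4 13 8 14 2)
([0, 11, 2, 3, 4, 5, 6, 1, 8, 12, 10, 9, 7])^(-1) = (1 7 12 9 11)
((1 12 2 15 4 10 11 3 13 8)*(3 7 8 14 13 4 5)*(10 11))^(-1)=(1 8 7 11 4 3 5 15 2 12)(13 14)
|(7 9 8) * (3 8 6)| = 5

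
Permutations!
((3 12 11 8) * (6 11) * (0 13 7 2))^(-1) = (0 2 7 13)(3 8 11 6 12)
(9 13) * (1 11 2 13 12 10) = (1 11 2 13 9 12 10) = [0, 11, 13, 3, 4, 5, 6, 7, 8, 12, 1, 2, 10, 9]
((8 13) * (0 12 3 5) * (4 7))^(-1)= (0 5 3 12)(4 7)(8 13)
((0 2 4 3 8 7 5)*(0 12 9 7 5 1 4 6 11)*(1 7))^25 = ((0 2 6 11)(1 4 3 8 5 12 9))^25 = (0 2 6 11)(1 5 4 12 3 9 8)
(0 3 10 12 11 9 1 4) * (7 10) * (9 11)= (0 3 7 10 12 9 1 4)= [3, 4, 2, 7, 0, 5, 6, 10, 8, 1, 12, 11, 9]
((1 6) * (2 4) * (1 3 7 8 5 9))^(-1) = (1 9 5 8 7 3 6)(2 4)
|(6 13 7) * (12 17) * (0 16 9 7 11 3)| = |(0 16 9 7 6 13 11 3)(12 17)| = 8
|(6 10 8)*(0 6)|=4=|(0 6 10 8)|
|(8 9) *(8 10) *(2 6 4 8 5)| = |(2 6 4 8 9 10 5)| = 7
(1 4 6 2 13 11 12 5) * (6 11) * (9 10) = [0, 4, 13, 3, 11, 1, 2, 7, 8, 10, 9, 12, 5, 6] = (1 4 11 12 5)(2 13 6)(9 10)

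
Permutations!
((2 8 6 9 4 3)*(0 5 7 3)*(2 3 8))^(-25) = (0 8 4 7 9 5 6)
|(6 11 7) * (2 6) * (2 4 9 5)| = |(2 6 11 7 4 9 5)| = 7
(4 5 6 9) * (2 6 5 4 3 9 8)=[0, 1, 6, 9, 4, 5, 8, 7, 2, 3]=(2 6 8)(3 9)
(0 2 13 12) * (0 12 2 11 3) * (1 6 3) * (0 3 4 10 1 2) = (0 11 2 13)(1 6 4 10) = [11, 6, 13, 3, 10, 5, 4, 7, 8, 9, 1, 2, 12, 0]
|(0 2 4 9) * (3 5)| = |(0 2 4 9)(3 5)| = 4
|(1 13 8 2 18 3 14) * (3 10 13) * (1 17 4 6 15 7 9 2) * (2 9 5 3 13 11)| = 24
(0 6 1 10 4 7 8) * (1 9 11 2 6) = (0 1 10 4 7 8)(2 6 9 11) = [1, 10, 6, 3, 7, 5, 9, 8, 0, 11, 4, 2]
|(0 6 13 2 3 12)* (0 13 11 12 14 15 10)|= |(0 6 11 12 13 2 3 14 15 10)|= 10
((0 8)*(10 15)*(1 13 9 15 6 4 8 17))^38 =(0 4 10 9 1)(6 15 13 17 8)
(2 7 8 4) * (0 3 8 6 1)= [3, 0, 7, 8, 2, 5, 1, 6, 4]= (0 3 8 4 2 7 6 1)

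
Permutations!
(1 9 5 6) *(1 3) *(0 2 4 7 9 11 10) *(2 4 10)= (0 4 7 9 5 6 3 1 11 2 10)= [4, 11, 10, 1, 7, 6, 3, 9, 8, 5, 0, 2]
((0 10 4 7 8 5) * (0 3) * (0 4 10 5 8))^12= ((10)(0 5 3 4 7))^12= (10)(0 3 7 5 4)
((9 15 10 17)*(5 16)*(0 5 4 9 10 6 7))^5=((0 5 16 4 9 15 6 7)(10 17))^5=(0 15 16 7 9 5 6 4)(10 17)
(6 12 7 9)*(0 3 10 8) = (0 3 10 8)(6 12 7 9) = [3, 1, 2, 10, 4, 5, 12, 9, 0, 6, 8, 11, 7]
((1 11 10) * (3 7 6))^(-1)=((1 11 10)(3 7 6))^(-1)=(1 10 11)(3 6 7)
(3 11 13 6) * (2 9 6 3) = (2 9 6)(3 11 13) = [0, 1, 9, 11, 4, 5, 2, 7, 8, 6, 10, 13, 12, 3]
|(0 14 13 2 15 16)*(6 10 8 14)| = 9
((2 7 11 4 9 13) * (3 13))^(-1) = ((2 7 11 4 9 3 13))^(-1) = (2 13 3 9 4 11 7)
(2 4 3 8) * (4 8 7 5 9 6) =(2 8)(3 7 5 9 6 4) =[0, 1, 8, 7, 3, 9, 4, 5, 2, 6]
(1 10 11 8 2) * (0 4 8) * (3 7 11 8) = (0 4 3 7 11)(1 10 8 2) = [4, 10, 1, 7, 3, 5, 6, 11, 2, 9, 8, 0]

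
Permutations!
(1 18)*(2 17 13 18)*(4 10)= (1 2 17 13 18)(4 10)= [0, 2, 17, 3, 10, 5, 6, 7, 8, 9, 4, 11, 12, 18, 14, 15, 16, 13, 1]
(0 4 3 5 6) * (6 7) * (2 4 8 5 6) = (0 8 5 7 2 4 3 6) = [8, 1, 4, 6, 3, 7, 0, 2, 5]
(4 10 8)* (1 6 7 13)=(1 6 7 13)(4 10 8)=[0, 6, 2, 3, 10, 5, 7, 13, 4, 9, 8, 11, 12, 1]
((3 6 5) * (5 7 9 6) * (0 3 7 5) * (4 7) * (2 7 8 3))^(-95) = (0 6 3 9 8 7 4 2 5)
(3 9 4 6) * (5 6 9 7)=(3 7 5 6)(4 9)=[0, 1, 2, 7, 9, 6, 3, 5, 8, 4]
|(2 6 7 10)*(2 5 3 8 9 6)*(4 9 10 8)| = |(3 4 9 6 7 8 10 5)| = 8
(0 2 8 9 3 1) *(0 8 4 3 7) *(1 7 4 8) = (0 2 8 9 4 3 7) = [2, 1, 8, 7, 3, 5, 6, 0, 9, 4]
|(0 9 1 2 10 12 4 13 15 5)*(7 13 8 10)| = |(0 9 1 2 7 13 15 5)(4 8 10 12)| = 8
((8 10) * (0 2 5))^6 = ((0 2 5)(8 10))^6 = (10)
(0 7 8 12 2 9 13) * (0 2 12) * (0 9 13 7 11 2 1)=(0 11 2 13 1)(7 8 9)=[11, 0, 13, 3, 4, 5, 6, 8, 9, 7, 10, 2, 12, 1]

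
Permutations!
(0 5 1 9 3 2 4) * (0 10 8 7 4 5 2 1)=(0 2 5)(1 9 3)(4 10 8 7)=[2, 9, 5, 1, 10, 0, 6, 4, 7, 3, 8]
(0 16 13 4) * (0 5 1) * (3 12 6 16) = (0 3 12 6 16 13 4 5 1) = [3, 0, 2, 12, 5, 1, 16, 7, 8, 9, 10, 11, 6, 4, 14, 15, 13]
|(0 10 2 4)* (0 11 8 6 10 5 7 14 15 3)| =6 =|(0 5 7 14 15 3)(2 4 11 8 6 10)|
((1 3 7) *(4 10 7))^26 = (1 3 4 10 7)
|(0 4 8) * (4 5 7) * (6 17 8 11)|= 8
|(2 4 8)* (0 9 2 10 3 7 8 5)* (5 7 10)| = |(0 9 2 4 7 8 5)(3 10)| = 14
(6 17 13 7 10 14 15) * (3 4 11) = [0, 1, 2, 4, 11, 5, 17, 10, 8, 9, 14, 3, 12, 7, 15, 6, 16, 13] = (3 4 11)(6 17 13 7 10 14 15)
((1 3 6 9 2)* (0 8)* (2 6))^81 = (0 8)(6 9)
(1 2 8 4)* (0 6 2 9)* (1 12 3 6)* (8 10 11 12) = (0 1 9)(2 10 11 12 3 6)(4 8) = [1, 9, 10, 6, 8, 5, 2, 7, 4, 0, 11, 12, 3]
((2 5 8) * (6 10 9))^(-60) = ((2 5 8)(6 10 9))^(-60) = (10)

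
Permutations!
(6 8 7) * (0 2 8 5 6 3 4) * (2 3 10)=(0 3 4)(2 8 7 10)(5 6)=[3, 1, 8, 4, 0, 6, 5, 10, 7, 9, 2]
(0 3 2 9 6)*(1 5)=(0 3 2 9 6)(1 5)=[3, 5, 9, 2, 4, 1, 0, 7, 8, 6]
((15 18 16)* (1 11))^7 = ((1 11)(15 18 16))^7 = (1 11)(15 18 16)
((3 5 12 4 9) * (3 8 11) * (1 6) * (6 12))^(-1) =(1 6 5 3 11 8 9 4 12) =((1 12 4 9 8 11 3 5 6))^(-1)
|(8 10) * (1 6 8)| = 4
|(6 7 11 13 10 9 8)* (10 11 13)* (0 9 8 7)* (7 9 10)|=12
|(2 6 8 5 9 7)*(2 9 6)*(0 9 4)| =|(0 9 7 4)(5 6 8)| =12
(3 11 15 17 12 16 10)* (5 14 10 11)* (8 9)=(3 5 14 10)(8 9)(11 15 17 12 16)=[0, 1, 2, 5, 4, 14, 6, 7, 9, 8, 3, 15, 16, 13, 10, 17, 11, 12]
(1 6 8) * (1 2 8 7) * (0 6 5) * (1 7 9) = (0 6 9 1 5)(2 8) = [6, 5, 8, 3, 4, 0, 9, 7, 2, 1]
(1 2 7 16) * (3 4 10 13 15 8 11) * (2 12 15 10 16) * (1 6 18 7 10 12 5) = (1 5)(2 10 13 12 15 8 11 3 4 16 6 18 7) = [0, 5, 10, 4, 16, 1, 18, 2, 11, 9, 13, 3, 15, 12, 14, 8, 6, 17, 7]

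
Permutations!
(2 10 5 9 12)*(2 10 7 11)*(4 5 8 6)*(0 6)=[6, 1, 7, 3, 5, 9, 4, 11, 0, 12, 8, 2, 10]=(0 6 4 5 9 12 10 8)(2 7 11)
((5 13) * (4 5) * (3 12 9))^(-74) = (3 12 9)(4 5 13)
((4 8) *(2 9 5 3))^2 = ((2 9 5 3)(4 8))^2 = (2 5)(3 9)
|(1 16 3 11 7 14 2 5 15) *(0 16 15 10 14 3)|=12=|(0 16)(1 15)(2 5 10 14)(3 11 7)|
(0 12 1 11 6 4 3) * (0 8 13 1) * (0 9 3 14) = (0 12 9 3 8 13 1 11 6 4 14) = [12, 11, 2, 8, 14, 5, 4, 7, 13, 3, 10, 6, 9, 1, 0]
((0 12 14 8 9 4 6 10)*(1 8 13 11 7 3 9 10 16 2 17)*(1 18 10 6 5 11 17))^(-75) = (0 14 17 10 12 13 18)(3 5)(4 7)(9 11)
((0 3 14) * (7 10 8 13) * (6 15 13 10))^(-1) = (0 14 3)(6 7 13 15)(8 10)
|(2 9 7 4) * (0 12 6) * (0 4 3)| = |(0 12 6 4 2 9 7 3)| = 8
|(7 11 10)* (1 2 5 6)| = |(1 2 5 6)(7 11 10)| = 12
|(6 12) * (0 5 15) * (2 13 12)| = |(0 5 15)(2 13 12 6)| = 12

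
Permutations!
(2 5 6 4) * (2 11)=(2 5 6 4 11)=[0, 1, 5, 3, 11, 6, 4, 7, 8, 9, 10, 2]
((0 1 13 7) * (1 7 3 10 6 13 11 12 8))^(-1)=(0 7)(1 8 12 11)(3 13 6 10)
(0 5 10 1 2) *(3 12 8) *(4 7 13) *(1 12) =[5, 2, 0, 1, 7, 10, 6, 13, 3, 9, 12, 11, 8, 4] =(0 5 10 12 8 3 1 2)(4 7 13)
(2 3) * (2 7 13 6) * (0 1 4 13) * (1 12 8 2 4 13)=(0 12 8 2 3 7)(1 13 6 4)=[12, 13, 3, 7, 1, 5, 4, 0, 2, 9, 10, 11, 8, 6]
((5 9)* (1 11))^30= (11)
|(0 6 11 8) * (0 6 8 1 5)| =|(0 8 6 11 1 5)| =6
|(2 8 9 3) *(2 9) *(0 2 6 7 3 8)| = |(0 2)(3 9 8 6 7)| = 10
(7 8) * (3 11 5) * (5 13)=(3 11 13 5)(7 8)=[0, 1, 2, 11, 4, 3, 6, 8, 7, 9, 10, 13, 12, 5]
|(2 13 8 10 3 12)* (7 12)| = 7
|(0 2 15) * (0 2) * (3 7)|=2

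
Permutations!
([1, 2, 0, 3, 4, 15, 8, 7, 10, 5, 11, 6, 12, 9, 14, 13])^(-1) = (0 2 1)(5 9 13 15)(6 11 10 8)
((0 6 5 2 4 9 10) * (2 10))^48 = ((0 6 5 10)(2 4 9))^48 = (10)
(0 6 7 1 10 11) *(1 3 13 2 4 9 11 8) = (0 6 7 3 13 2 4 9 11)(1 10 8) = [6, 10, 4, 13, 9, 5, 7, 3, 1, 11, 8, 0, 12, 2]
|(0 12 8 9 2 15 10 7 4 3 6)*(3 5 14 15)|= |(0 12 8 9 2 3 6)(4 5 14 15 10 7)|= 42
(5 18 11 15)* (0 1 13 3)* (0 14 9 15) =[1, 13, 2, 14, 4, 18, 6, 7, 8, 15, 10, 0, 12, 3, 9, 5, 16, 17, 11] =(0 1 13 3 14 9 15 5 18 11)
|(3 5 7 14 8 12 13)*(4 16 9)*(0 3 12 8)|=30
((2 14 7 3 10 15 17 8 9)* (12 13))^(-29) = (2 8 15 3 14 9 17 10 7)(12 13)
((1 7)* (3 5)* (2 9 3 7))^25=((1 2 9 3 5 7))^25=(1 2 9 3 5 7)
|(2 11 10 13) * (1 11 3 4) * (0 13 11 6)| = |(0 13 2 3 4 1 6)(10 11)| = 14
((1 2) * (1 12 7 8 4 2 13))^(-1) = ((1 13)(2 12 7 8 4))^(-1) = (1 13)(2 4 8 7 12)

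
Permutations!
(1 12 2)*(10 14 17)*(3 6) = (1 12 2)(3 6)(10 14 17) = [0, 12, 1, 6, 4, 5, 3, 7, 8, 9, 14, 11, 2, 13, 17, 15, 16, 10]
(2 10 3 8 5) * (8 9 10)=(2 8 5)(3 9 10)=[0, 1, 8, 9, 4, 2, 6, 7, 5, 10, 3]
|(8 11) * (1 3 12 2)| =4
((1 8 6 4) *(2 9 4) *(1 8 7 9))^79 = ((1 7 9 4 8 6 2))^79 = (1 9 8 2 7 4 6)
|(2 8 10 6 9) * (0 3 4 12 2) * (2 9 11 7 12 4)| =|(0 3 2 8 10 6 11 7 12 9)| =10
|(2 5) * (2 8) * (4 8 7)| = 5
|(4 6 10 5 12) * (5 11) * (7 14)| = 6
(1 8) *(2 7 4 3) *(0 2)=[2, 8, 7, 0, 3, 5, 6, 4, 1]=(0 2 7 4 3)(1 8)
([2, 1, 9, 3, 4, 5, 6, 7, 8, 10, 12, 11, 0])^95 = (12)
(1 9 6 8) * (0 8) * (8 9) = (0 9 6)(1 8) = [9, 8, 2, 3, 4, 5, 0, 7, 1, 6]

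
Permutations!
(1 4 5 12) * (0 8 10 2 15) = (0 8 10 2 15)(1 4 5 12) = [8, 4, 15, 3, 5, 12, 6, 7, 10, 9, 2, 11, 1, 13, 14, 0]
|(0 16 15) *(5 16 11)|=|(0 11 5 16 15)|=5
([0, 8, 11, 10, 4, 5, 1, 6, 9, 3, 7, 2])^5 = [0, 7, 11, 8, 4, 5, 10, 3, 6, 1, 9, 2]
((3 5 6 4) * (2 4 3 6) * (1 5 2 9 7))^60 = (9)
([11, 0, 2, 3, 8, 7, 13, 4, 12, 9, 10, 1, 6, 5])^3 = (4 6 7 12 5 8 13)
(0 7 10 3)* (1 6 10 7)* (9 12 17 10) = (0 1 6 9 12 17 10 3) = [1, 6, 2, 0, 4, 5, 9, 7, 8, 12, 3, 11, 17, 13, 14, 15, 16, 10]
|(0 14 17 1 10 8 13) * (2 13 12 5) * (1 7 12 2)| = |(0 14 17 7 12 5 1 10 8 2 13)| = 11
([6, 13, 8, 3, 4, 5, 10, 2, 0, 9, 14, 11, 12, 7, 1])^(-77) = [1, 8, 10, 3, 4, 5, 13, 6, 14, 9, 7, 11, 12, 0, 2]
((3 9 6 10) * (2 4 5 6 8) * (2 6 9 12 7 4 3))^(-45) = ((2 3 12 7 4 5 9 8 6 10))^(-45) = (2 5)(3 9)(4 10)(6 7)(8 12)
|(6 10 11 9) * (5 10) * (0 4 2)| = |(0 4 2)(5 10 11 9 6)| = 15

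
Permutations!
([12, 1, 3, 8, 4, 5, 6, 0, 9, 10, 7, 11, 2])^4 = [8, 1, 10, 7, 4, 5, 6, 3, 0, 12, 2, 11, 9]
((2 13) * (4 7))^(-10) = (13)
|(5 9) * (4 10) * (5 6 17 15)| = 10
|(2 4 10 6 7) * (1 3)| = 10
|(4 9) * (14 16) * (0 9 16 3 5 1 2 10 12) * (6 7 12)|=13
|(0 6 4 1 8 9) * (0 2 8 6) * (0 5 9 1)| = 8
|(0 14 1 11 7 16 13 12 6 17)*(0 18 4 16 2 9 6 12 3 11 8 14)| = |(1 8 14)(2 9 6 17 18 4 16 13 3 11 7)| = 33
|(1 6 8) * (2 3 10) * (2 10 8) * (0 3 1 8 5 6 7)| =7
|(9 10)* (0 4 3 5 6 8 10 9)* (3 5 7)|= |(0 4 5 6 8 10)(3 7)|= 6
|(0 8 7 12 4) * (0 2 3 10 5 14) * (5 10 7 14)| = |(0 8 14)(2 3 7 12 4)| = 15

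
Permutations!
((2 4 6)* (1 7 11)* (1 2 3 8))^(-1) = ((1 7 11 2 4 6 3 8))^(-1) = (1 8 3 6 4 2 11 7)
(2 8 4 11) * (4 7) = (2 8 7 4 11) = [0, 1, 8, 3, 11, 5, 6, 4, 7, 9, 10, 2]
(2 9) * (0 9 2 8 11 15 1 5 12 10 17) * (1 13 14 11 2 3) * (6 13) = (0 9 8 2 3 1 5 12 10 17)(6 13 14 11 15) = [9, 5, 3, 1, 4, 12, 13, 7, 2, 8, 17, 15, 10, 14, 11, 6, 16, 0]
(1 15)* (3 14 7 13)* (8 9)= (1 15)(3 14 7 13)(8 9)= [0, 15, 2, 14, 4, 5, 6, 13, 9, 8, 10, 11, 12, 3, 7, 1]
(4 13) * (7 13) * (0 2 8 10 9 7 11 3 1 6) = (0 2 8 10 9 7 13 4 11 3 1 6) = [2, 6, 8, 1, 11, 5, 0, 13, 10, 7, 9, 3, 12, 4]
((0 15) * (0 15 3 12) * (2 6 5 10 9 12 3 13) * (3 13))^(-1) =(15)(0 12 9 10 5 6 2 13 3)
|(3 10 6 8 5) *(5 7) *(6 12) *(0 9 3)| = 9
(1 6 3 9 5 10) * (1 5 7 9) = (1 6 3)(5 10)(7 9) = [0, 6, 2, 1, 4, 10, 3, 9, 8, 7, 5]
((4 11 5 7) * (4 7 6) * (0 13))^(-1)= ((0 13)(4 11 5 6))^(-1)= (0 13)(4 6 5 11)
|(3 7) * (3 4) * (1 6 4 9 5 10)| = |(1 6 4 3 7 9 5 10)| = 8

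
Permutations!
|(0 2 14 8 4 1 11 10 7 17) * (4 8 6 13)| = |(0 2 14 6 13 4 1 11 10 7 17)| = 11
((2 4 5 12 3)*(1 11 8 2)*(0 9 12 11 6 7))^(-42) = (12)(2 11 4 8 5)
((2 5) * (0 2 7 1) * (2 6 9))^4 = (0 5 6 7 9 1 2)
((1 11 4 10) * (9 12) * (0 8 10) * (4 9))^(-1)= (0 4 12 9 11 1 10 8)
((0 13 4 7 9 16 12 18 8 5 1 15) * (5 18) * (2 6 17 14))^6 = ((0 13 4 7 9 16 12 5 1 15)(2 6 17 14)(8 18))^6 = (18)(0 12 4 1 9)(2 17)(5 7 15 16 13)(6 14)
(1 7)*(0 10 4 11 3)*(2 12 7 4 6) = (0 10 6 2 12 7 1 4 11 3) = [10, 4, 12, 0, 11, 5, 2, 1, 8, 9, 6, 3, 7]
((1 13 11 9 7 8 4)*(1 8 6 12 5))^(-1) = ((1 13 11 9 7 6 12 5)(4 8))^(-1) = (1 5 12 6 7 9 11 13)(4 8)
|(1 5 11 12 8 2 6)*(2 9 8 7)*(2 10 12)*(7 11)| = 8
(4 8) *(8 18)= [0, 1, 2, 3, 18, 5, 6, 7, 4, 9, 10, 11, 12, 13, 14, 15, 16, 17, 8]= (4 18 8)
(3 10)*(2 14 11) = (2 14 11)(3 10) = [0, 1, 14, 10, 4, 5, 6, 7, 8, 9, 3, 2, 12, 13, 11]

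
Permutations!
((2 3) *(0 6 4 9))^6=((0 6 4 9)(2 3))^6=(0 4)(6 9)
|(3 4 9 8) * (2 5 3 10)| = 7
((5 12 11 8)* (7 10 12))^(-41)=((5 7 10 12 11 8))^(-41)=(5 7 10 12 11 8)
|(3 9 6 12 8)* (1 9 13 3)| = |(1 9 6 12 8)(3 13)| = 10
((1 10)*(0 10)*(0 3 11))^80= ((0 10 1 3 11))^80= (11)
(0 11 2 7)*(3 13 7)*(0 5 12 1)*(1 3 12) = [11, 0, 12, 13, 4, 1, 6, 5, 8, 9, 10, 2, 3, 7] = (0 11 2 12 3 13 7 5 1)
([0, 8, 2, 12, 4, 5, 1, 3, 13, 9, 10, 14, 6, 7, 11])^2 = (14)(1 13 3 6 8 7 12)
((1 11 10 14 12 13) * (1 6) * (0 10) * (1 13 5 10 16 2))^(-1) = (0 11 1 2 16)(5 12 14 10)(6 13)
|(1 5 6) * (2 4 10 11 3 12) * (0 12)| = |(0 12 2 4 10 11 3)(1 5 6)| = 21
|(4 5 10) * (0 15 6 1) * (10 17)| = 4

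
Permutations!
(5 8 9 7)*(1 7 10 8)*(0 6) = (0 6)(1 7 5)(8 9 10) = [6, 7, 2, 3, 4, 1, 0, 5, 9, 10, 8]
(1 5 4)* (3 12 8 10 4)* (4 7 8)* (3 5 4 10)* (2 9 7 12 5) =(1 4)(2 9 7 8 3 5)(10 12) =[0, 4, 9, 5, 1, 2, 6, 8, 3, 7, 12, 11, 10]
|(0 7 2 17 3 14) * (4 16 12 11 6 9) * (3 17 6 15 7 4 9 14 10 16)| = |(17)(0 4 3 10 16 12 11 15 7 2 6 14)| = 12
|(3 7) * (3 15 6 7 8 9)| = 3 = |(3 8 9)(6 7 15)|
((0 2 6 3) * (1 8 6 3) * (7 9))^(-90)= ((0 2 3)(1 8 6)(7 9))^(-90)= (9)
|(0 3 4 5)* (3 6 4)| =4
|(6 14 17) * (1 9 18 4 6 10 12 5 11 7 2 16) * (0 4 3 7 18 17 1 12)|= |(0 4 6 14 1 9 17 10)(2 16 12 5 11 18 3 7)|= 8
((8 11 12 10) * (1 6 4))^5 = (1 4 6)(8 11 12 10) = ((1 6 4)(8 11 12 10))^5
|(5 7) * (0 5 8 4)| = 5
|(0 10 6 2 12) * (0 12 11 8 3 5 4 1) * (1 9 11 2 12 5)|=|(0 10 6 12 5 4 9 11 8 3 1)|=11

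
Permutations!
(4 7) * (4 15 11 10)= (4 7 15 11 10)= [0, 1, 2, 3, 7, 5, 6, 15, 8, 9, 4, 10, 12, 13, 14, 11]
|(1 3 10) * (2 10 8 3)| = |(1 2 10)(3 8)| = 6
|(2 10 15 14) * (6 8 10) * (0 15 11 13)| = 9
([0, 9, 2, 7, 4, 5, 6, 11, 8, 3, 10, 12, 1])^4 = [0, 11, 2, 1, 4, 5, 6, 9, 8, 12, 10, 3, 7]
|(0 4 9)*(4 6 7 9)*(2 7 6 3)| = 5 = |(0 3 2 7 9)|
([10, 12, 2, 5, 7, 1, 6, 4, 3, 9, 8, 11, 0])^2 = (0 8 5 12 10 3 1)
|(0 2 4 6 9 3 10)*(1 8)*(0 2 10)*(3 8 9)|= 6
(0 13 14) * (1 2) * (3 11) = (0 13 14)(1 2)(3 11) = [13, 2, 1, 11, 4, 5, 6, 7, 8, 9, 10, 3, 12, 14, 0]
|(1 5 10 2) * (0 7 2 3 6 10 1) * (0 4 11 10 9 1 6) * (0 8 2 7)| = |(1 5 6 9)(2 4 11 10 3 8)| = 12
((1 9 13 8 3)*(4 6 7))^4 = (1 3 8 13 9)(4 6 7)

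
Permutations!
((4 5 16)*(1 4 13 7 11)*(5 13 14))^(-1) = ((1 4 13 7 11)(5 16 14))^(-1) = (1 11 7 13 4)(5 14 16)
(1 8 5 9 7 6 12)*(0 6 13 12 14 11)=[6, 8, 2, 3, 4, 9, 14, 13, 5, 7, 10, 0, 1, 12, 11]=(0 6 14 11)(1 8 5 9 7 13 12)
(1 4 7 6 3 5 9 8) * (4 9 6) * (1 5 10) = (1 9 8 5 6 3 10)(4 7) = [0, 9, 2, 10, 7, 6, 3, 4, 5, 8, 1]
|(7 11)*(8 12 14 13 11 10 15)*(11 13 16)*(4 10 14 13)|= 12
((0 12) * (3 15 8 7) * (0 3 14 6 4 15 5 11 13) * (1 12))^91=((0 1 12 3 5 11 13)(4 15 8 7 14 6))^91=(4 15 8 7 14 6)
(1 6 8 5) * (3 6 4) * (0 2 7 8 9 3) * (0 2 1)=(0 1 4 2 7 8 5)(3 6 9)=[1, 4, 7, 6, 2, 0, 9, 8, 5, 3]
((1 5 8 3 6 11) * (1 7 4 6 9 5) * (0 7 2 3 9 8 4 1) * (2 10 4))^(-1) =((0 7 1)(2 3 8 9 5)(4 6 11 10))^(-1) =(0 1 7)(2 5 9 8 3)(4 10 11 6)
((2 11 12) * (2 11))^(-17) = ((11 12))^(-17) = (11 12)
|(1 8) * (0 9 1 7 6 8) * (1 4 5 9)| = 6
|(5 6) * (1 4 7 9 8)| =10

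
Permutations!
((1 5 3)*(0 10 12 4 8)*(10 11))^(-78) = ((0 11 10 12 4 8)(1 5 3))^(-78) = (12)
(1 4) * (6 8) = (1 4)(6 8) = [0, 4, 2, 3, 1, 5, 8, 7, 6]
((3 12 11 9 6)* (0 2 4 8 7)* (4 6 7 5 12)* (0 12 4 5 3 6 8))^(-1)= (0 4 5 3 8 2)(7 9 11 12)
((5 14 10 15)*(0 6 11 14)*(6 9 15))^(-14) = (0 15)(5 9)(6 14)(10 11)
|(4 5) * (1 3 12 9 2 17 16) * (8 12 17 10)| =|(1 3 17 16)(2 10 8 12 9)(4 5)| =20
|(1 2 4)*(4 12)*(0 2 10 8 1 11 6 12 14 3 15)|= 60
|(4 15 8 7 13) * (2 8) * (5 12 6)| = 6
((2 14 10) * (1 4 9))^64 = ((1 4 9)(2 14 10))^64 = (1 4 9)(2 14 10)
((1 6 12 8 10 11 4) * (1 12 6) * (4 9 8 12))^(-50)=(12)(8 11)(9 10)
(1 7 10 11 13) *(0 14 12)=(0 14 12)(1 7 10 11 13)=[14, 7, 2, 3, 4, 5, 6, 10, 8, 9, 11, 13, 0, 1, 12]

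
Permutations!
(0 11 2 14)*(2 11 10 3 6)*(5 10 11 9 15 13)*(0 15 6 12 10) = (0 11 9 6 2 14 15 13 5)(3 12 10) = [11, 1, 14, 12, 4, 0, 2, 7, 8, 6, 3, 9, 10, 5, 15, 13]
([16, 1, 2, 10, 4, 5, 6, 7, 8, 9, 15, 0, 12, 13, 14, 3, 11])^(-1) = [11, 1, 2, 15, 4, 5, 6, 7, 8, 9, 3, 16, 12, 13, 14, 10, 0]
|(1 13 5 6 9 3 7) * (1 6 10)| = 4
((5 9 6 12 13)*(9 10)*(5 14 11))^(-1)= (5 11 14 13 12 6 9 10)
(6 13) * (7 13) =(6 7 13) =[0, 1, 2, 3, 4, 5, 7, 13, 8, 9, 10, 11, 12, 6]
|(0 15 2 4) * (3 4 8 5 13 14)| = |(0 15 2 8 5 13 14 3 4)| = 9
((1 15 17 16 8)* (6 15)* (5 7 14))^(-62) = ((1 6 15 17 16 8)(5 7 14))^(-62) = (1 16 15)(5 7 14)(6 8 17)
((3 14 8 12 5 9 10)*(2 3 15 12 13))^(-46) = ((2 3 14 8 13)(5 9 10 15 12))^(-46) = (2 13 8 14 3)(5 12 15 10 9)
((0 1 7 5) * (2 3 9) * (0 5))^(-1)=((0 1 7)(2 3 9))^(-1)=(0 7 1)(2 9 3)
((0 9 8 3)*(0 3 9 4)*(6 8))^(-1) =((0 4)(6 8 9))^(-1) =(0 4)(6 9 8)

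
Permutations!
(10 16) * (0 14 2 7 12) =(0 14 2 7 12)(10 16) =[14, 1, 7, 3, 4, 5, 6, 12, 8, 9, 16, 11, 0, 13, 2, 15, 10]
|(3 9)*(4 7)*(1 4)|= |(1 4 7)(3 9)|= 6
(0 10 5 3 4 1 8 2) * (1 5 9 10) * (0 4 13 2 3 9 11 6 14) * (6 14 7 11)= (0 1 8 3 13 2 4 5 9 10 6 7 11 14)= [1, 8, 4, 13, 5, 9, 7, 11, 3, 10, 6, 14, 12, 2, 0]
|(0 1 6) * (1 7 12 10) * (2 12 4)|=|(0 7 4 2 12 10 1 6)|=8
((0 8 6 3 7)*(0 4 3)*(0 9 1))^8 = (0 9 8 1 6)(3 4 7)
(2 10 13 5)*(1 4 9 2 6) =[0, 4, 10, 3, 9, 6, 1, 7, 8, 2, 13, 11, 12, 5] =(1 4 9 2 10 13 5 6)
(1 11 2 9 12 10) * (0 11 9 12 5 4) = (0 11 2 12 10 1 9 5 4) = [11, 9, 12, 3, 0, 4, 6, 7, 8, 5, 1, 2, 10]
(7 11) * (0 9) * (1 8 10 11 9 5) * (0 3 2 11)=(0 5 1 8 10)(2 11 7 9 3)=[5, 8, 11, 2, 4, 1, 6, 9, 10, 3, 0, 7]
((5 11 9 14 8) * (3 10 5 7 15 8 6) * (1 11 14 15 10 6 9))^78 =((1 11)(3 6)(5 14 9 15 8 7 10))^78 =(5 14 9 15 8 7 10)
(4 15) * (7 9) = (4 15)(7 9) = [0, 1, 2, 3, 15, 5, 6, 9, 8, 7, 10, 11, 12, 13, 14, 4]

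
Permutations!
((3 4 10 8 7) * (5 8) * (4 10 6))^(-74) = ((3 10 5 8 7)(4 6))^(-74) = (3 10 5 8 7)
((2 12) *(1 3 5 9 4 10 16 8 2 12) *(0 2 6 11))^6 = (0 4)(1 16)(2 10)(3 8)(5 6)(9 11)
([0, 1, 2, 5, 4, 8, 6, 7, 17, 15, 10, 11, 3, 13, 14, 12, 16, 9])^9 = [0, 1, 2, 8, 4, 17, 6, 7, 9, 12, 10, 11, 5, 13, 14, 3, 16, 15]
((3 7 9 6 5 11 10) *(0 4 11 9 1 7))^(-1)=(0 3 10 11 4)(1 7)(5 6 9)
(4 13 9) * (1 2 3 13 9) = (1 2 3 13)(4 9) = [0, 2, 3, 13, 9, 5, 6, 7, 8, 4, 10, 11, 12, 1]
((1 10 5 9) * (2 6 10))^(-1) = (1 9 5 10 6 2) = ((1 2 6 10 5 9))^(-1)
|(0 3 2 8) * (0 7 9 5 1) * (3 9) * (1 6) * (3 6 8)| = |(0 9 5 8 7 6 1)(2 3)| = 14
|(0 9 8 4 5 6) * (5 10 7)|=8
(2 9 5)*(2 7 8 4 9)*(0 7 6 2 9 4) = (0 7 8)(2 9 5 6) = [7, 1, 9, 3, 4, 6, 2, 8, 0, 5]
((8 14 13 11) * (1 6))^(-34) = ((1 6)(8 14 13 11))^(-34) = (8 13)(11 14)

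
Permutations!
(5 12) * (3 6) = (3 6)(5 12) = [0, 1, 2, 6, 4, 12, 3, 7, 8, 9, 10, 11, 5]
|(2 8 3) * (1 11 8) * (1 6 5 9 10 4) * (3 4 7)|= 28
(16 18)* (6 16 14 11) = [0, 1, 2, 3, 4, 5, 16, 7, 8, 9, 10, 6, 12, 13, 11, 15, 18, 17, 14] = (6 16 18 14 11)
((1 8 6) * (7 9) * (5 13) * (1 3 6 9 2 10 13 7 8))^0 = (13)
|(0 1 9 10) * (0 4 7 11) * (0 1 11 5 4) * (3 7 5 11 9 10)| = |(0 9 3 7 11 1 10)(4 5)| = 14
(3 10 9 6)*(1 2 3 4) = [0, 2, 3, 10, 1, 5, 4, 7, 8, 6, 9] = (1 2 3 10 9 6 4)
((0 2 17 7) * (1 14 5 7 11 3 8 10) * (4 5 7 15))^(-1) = ((0 2 17 11 3 8 10 1 14 7)(4 5 15))^(-1) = (0 7 14 1 10 8 3 11 17 2)(4 15 5)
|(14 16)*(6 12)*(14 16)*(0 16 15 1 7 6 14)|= 8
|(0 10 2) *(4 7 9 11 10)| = |(0 4 7 9 11 10 2)| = 7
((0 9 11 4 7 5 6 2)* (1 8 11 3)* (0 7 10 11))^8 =(0 1 9 8 3)(4 11 10)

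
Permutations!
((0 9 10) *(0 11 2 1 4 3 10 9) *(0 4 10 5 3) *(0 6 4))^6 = (1 11)(2 10)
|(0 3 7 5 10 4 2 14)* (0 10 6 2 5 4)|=|(0 3 7 4 5 6 2 14 10)|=9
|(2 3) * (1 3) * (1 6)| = |(1 3 2 6)| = 4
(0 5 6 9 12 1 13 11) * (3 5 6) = (0 6 9 12 1 13 11)(3 5) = [6, 13, 2, 5, 4, 3, 9, 7, 8, 12, 10, 0, 1, 11]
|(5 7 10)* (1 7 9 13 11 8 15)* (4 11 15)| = |(1 7 10 5 9 13 15)(4 11 8)| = 21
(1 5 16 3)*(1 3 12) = [0, 5, 2, 3, 4, 16, 6, 7, 8, 9, 10, 11, 1, 13, 14, 15, 12] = (1 5 16 12)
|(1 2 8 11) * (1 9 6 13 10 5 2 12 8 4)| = 11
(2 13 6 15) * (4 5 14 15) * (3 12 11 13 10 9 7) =(2 10 9 7 3 12 11 13 6 4 5 14 15) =[0, 1, 10, 12, 5, 14, 4, 3, 8, 7, 9, 13, 11, 6, 15, 2]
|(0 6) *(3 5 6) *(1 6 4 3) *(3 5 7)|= |(0 1 6)(3 7)(4 5)|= 6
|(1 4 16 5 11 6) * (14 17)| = 6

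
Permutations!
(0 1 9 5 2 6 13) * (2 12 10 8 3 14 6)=(0 1 9 5 12 10 8 3 14 6 13)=[1, 9, 2, 14, 4, 12, 13, 7, 3, 5, 8, 11, 10, 0, 6]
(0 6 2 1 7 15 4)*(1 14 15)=[6, 7, 14, 3, 0, 5, 2, 1, 8, 9, 10, 11, 12, 13, 15, 4]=(0 6 2 14 15 4)(1 7)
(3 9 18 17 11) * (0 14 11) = [14, 1, 2, 9, 4, 5, 6, 7, 8, 18, 10, 3, 12, 13, 11, 15, 16, 0, 17] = (0 14 11 3 9 18 17)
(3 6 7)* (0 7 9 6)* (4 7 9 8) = [9, 1, 2, 0, 7, 5, 8, 3, 4, 6] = (0 9 6 8 4 7 3)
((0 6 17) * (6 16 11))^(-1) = ((0 16 11 6 17))^(-1) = (0 17 6 11 16)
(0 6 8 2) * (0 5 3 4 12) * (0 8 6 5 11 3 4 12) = (0 5 4)(2 11 3 12 8) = [5, 1, 11, 12, 0, 4, 6, 7, 2, 9, 10, 3, 8]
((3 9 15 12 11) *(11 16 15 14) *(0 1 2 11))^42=(16)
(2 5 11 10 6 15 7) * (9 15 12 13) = (2 5 11 10 6 12 13 9 15 7) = [0, 1, 5, 3, 4, 11, 12, 2, 8, 15, 6, 10, 13, 9, 14, 7]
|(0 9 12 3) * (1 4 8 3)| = |(0 9 12 1 4 8 3)| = 7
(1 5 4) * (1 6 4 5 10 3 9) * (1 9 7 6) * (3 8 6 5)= (1 10 8 6 4)(3 7 5)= [0, 10, 2, 7, 1, 3, 4, 5, 6, 9, 8]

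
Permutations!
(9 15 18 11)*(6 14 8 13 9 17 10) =(6 14 8 13 9 15 18 11 17 10) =[0, 1, 2, 3, 4, 5, 14, 7, 13, 15, 6, 17, 12, 9, 8, 18, 16, 10, 11]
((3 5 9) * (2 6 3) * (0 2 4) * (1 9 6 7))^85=(0 2 7 1 9 4)(3 5 6)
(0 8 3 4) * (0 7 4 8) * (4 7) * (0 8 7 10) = [8, 1, 2, 7, 4, 5, 6, 10, 3, 9, 0] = (0 8 3 7 10)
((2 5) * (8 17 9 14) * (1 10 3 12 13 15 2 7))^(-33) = ((1 10 3 12 13 15 2 5 7)(8 17 9 14))^(-33) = (1 12 2)(3 15 7)(5 10 13)(8 14 9 17)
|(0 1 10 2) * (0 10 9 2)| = |(0 1 9 2 10)| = 5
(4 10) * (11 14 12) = (4 10)(11 14 12) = [0, 1, 2, 3, 10, 5, 6, 7, 8, 9, 4, 14, 11, 13, 12]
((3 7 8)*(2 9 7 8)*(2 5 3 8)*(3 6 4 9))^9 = ((2 3)(4 9 7 5 6))^9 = (2 3)(4 6 5 7 9)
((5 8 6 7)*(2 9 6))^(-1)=((2 9 6 7 5 8))^(-1)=(2 8 5 7 6 9)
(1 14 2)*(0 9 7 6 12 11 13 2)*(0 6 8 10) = [9, 14, 1, 3, 4, 5, 12, 8, 10, 7, 0, 13, 11, 2, 6] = (0 9 7 8 10)(1 14 6 12 11 13 2)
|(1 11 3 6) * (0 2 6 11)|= |(0 2 6 1)(3 11)|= 4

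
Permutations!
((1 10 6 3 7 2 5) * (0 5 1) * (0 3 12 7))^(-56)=(0 5 3)(1 7 6)(2 12 10)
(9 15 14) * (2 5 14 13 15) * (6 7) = [0, 1, 5, 3, 4, 14, 7, 6, 8, 2, 10, 11, 12, 15, 9, 13] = (2 5 14 9)(6 7)(13 15)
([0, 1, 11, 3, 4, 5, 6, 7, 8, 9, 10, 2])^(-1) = (2 11)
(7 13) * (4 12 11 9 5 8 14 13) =[0, 1, 2, 3, 12, 8, 6, 4, 14, 5, 10, 9, 11, 7, 13] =(4 12 11 9 5 8 14 13 7)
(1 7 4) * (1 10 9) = (1 7 4 10 9) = [0, 7, 2, 3, 10, 5, 6, 4, 8, 1, 9]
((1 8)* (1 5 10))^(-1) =((1 8 5 10))^(-1) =(1 10 5 8)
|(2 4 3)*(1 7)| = |(1 7)(2 4 3)| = 6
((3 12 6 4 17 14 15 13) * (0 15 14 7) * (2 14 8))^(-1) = (0 7 17 4 6 12 3 13 15)(2 8 14)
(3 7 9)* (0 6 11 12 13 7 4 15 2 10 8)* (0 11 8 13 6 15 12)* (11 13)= (0 15 2 10 11)(3 4 12 6 8 13 7 9)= [15, 1, 10, 4, 12, 5, 8, 9, 13, 3, 11, 0, 6, 7, 14, 2]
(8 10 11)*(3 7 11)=(3 7 11 8 10)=[0, 1, 2, 7, 4, 5, 6, 11, 10, 9, 3, 8]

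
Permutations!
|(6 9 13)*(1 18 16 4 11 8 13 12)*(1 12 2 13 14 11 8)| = 28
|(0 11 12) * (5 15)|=|(0 11 12)(5 15)|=6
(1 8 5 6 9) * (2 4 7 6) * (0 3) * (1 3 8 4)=(0 8 5 2 1 4 7 6 9 3)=[8, 4, 1, 0, 7, 2, 9, 6, 5, 3]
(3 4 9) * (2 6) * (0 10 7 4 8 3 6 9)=(0 10 7 4)(2 9 6)(3 8)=[10, 1, 9, 8, 0, 5, 2, 4, 3, 6, 7]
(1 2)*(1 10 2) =[0, 1, 10, 3, 4, 5, 6, 7, 8, 9, 2] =(2 10)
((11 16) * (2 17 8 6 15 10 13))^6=((2 17 8 6 15 10 13)(11 16))^6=(2 13 10 15 6 8 17)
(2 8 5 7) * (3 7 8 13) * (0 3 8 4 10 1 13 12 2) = [3, 13, 12, 7, 10, 4, 6, 0, 5, 9, 1, 11, 2, 8] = (0 3 7)(1 13 8 5 4 10)(2 12)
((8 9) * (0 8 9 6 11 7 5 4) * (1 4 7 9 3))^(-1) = ((0 8 6 11 9 3 1 4)(5 7))^(-1) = (0 4 1 3 9 11 6 8)(5 7)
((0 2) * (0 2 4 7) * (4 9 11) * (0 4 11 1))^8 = ((11)(0 9 1)(4 7))^8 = (11)(0 1 9)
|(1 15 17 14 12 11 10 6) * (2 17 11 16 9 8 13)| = |(1 15 11 10 6)(2 17 14 12 16 9 8 13)| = 40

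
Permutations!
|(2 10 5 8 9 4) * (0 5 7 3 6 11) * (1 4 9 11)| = 28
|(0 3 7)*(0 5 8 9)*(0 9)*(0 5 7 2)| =|(9)(0 3 2)(5 8)| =6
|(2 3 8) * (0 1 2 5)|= 6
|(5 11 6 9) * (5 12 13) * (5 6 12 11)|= 5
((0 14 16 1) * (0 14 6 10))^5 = ((0 6 10)(1 14 16))^5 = (0 10 6)(1 16 14)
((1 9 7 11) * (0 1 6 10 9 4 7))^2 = ((0 1 4 7 11 6 10 9))^2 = (0 4 11 10)(1 7 6 9)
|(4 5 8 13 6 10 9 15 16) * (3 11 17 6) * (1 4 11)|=|(1 4 5 8 13 3)(6 10 9 15 16 11 17)|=42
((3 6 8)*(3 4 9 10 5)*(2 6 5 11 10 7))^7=((2 6 8 4 9 7)(3 5)(10 11))^7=(2 6 8 4 9 7)(3 5)(10 11)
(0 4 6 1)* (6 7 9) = (0 4 7 9 6 1) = [4, 0, 2, 3, 7, 5, 1, 9, 8, 6]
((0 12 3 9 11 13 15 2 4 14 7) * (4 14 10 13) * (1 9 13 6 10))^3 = (0 13 14 12 15 7 3 2)(1 4 11 9)(6 10)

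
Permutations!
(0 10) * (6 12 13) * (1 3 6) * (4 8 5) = (0 10)(1 3 6 12 13)(4 8 5) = [10, 3, 2, 6, 8, 4, 12, 7, 5, 9, 0, 11, 13, 1]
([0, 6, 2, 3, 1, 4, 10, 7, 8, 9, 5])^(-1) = (1 4 5 10 6)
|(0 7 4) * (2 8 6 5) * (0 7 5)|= 10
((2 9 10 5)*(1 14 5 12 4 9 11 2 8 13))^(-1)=((1 14 5 8 13)(2 11)(4 9 10 12))^(-1)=(1 13 8 5 14)(2 11)(4 12 10 9)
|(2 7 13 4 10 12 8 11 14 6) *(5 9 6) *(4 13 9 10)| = |(2 7 9 6)(5 10 12 8 11 14)| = 12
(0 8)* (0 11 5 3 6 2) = [8, 1, 0, 6, 4, 3, 2, 7, 11, 9, 10, 5] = (0 8 11 5 3 6 2)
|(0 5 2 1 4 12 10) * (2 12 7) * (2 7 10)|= 7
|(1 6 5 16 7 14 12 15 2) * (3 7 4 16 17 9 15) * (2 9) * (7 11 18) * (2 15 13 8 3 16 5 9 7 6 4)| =70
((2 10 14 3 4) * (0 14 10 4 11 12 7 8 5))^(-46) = (0 3 12 8)(5 14 11 7)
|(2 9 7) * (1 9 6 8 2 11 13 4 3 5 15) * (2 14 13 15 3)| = |(1 9 7 11 15)(2 6 8 14 13 4)(3 5)| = 30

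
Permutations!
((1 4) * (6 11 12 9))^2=(6 12)(9 11)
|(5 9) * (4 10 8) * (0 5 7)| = |(0 5 9 7)(4 10 8)| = 12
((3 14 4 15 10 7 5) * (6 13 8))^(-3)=(3 10 14 7 4 5 15)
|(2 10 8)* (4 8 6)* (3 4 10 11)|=10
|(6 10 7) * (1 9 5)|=3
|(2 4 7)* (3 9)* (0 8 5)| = |(0 8 5)(2 4 7)(3 9)| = 6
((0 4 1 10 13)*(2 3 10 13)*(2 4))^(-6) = (0 2 3 10 4 1 13)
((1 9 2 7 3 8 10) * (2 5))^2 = ((1 9 5 2 7 3 8 10))^2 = (1 5 7 8)(2 3 10 9)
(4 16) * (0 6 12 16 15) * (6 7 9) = (0 7 9 6 12 16 4 15) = [7, 1, 2, 3, 15, 5, 12, 9, 8, 6, 10, 11, 16, 13, 14, 0, 4]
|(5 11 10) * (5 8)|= 4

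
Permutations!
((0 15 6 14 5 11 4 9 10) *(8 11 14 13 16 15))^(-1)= (0 10 9 4 11 8)(5 14)(6 15 16 13)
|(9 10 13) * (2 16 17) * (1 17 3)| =|(1 17 2 16 3)(9 10 13)| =15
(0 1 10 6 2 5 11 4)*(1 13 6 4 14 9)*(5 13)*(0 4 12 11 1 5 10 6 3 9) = (0 10 12 11 14)(1 6 2 13 3 9 5) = [10, 6, 13, 9, 4, 1, 2, 7, 8, 5, 12, 14, 11, 3, 0]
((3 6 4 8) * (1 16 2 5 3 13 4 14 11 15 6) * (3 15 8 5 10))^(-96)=(1 3 10 2 16)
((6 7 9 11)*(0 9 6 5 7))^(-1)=(0 6 7 5 11 9)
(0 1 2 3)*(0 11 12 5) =(0 1 2 3 11 12 5) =[1, 2, 3, 11, 4, 0, 6, 7, 8, 9, 10, 12, 5]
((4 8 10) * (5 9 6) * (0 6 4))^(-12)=(0 5 4 10 6 9 8)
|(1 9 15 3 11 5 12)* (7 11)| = 8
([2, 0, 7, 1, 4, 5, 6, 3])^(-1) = (0 1 3 7 2)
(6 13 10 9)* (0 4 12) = (0 4 12)(6 13 10 9) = [4, 1, 2, 3, 12, 5, 13, 7, 8, 6, 9, 11, 0, 10]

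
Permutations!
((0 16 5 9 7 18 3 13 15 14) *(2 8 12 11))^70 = ((0 16 5 9 7 18 3 13 15 14)(2 8 12 11))^70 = (18)(2 12)(8 11)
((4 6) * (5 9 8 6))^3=(4 8 5 6 9)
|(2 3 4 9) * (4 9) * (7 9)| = |(2 3 7 9)| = 4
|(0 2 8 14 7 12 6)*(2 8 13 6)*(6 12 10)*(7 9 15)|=|(0 8 14 9 15 7 10 6)(2 13 12)|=24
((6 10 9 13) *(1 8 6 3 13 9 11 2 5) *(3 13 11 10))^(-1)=((13)(1 8 6 3 11 2 5))^(-1)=(13)(1 5 2 11 3 6 8)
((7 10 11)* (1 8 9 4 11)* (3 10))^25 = ((1 8 9 4 11 7 3 10))^25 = (1 8 9 4 11 7 3 10)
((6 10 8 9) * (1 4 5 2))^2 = ((1 4 5 2)(6 10 8 9))^2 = (1 5)(2 4)(6 8)(9 10)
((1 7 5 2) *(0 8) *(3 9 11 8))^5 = ((0 3 9 11 8)(1 7 5 2))^5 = (11)(1 7 5 2)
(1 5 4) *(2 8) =[0, 5, 8, 3, 1, 4, 6, 7, 2] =(1 5 4)(2 8)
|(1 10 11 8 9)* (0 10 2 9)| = |(0 10 11 8)(1 2 9)| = 12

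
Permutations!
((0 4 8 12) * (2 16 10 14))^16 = (16)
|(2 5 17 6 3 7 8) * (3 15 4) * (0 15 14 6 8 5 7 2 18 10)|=|(0 15 4 3 2 7 5 17 8 18 10)(6 14)|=22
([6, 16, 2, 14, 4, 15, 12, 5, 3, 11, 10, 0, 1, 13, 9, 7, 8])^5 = [8, 9, 2, 6, 4, 7, 3, 15, 0, 1, 10, 16, 14, 13, 12, 5, 11]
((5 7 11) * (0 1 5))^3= (0 7 1 11 5)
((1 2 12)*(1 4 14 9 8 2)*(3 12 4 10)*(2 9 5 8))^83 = ((2 4 14 5 8 9)(3 12 10))^83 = (2 9 8 5 14 4)(3 10 12)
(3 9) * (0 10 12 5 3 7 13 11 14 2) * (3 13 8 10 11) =[11, 1, 0, 9, 4, 13, 6, 8, 10, 7, 12, 14, 5, 3, 2] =(0 11 14 2)(3 9 7 8 10 12 5 13)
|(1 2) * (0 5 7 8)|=4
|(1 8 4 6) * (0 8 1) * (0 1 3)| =|(0 8 4 6 1 3)| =6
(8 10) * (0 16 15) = (0 16 15)(8 10) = [16, 1, 2, 3, 4, 5, 6, 7, 10, 9, 8, 11, 12, 13, 14, 0, 15]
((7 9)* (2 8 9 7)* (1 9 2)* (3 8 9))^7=((1 3 8 2 9))^7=(1 8 9 3 2)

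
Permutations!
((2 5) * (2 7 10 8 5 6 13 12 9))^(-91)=(2 9 12 13 6)(5 7 10 8)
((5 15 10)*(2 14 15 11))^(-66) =((2 14 15 10 5 11))^(-66) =(15)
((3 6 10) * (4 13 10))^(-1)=((3 6 4 13 10))^(-1)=(3 10 13 4 6)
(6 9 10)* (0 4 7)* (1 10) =(0 4 7)(1 10 6 9) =[4, 10, 2, 3, 7, 5, 9, 0, 8, 1, 6]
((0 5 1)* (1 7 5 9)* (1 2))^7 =(0 1 2 9)(5 7) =((0 9 2 1)(5 7))^7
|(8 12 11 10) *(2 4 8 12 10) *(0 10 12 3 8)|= 8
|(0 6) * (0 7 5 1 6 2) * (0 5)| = |(0 2 5 1 6 7)| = 6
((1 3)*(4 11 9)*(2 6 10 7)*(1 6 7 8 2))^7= ((1 3 6 10 8 2 7)(4 11 9))^7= (4 11 9)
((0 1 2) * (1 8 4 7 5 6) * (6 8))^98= (0 1)(2 6)(4 5)(7 8)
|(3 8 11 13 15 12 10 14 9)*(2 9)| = |(2 9 3 8 11 13 15 12 10 14)| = 10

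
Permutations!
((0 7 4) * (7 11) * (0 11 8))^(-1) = (0 8)(4 7 11)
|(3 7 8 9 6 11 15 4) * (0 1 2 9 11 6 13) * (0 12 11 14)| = |(0 1 2 9 13 12 11 15 4 3 7 8 14)| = 13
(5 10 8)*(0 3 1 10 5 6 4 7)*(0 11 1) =(0 3)(1 10 8 6 4 7 11) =[3, 10, 2, 0, 7, 5, 4, 11, 6, 9, 8, 1]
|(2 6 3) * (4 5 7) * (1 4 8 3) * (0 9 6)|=10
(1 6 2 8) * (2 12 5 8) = (1 6 12 5 8) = [0, 6, 2, 3, 4, 8, 12, 7, 1, 9, 10, 11, 5]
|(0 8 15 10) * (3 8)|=5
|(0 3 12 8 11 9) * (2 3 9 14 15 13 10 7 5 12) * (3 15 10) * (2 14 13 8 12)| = 10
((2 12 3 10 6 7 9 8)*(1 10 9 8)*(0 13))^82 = (13)(1 10 6 7 8 2 12 3 9)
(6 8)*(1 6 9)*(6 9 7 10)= [0, 9, 2, 3, 4, 5, 8, 10, 7, 1, 6]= (1 9)(6 8 7 10)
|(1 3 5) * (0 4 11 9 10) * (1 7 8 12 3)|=5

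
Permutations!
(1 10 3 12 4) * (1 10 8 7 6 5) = [0, 8, 2, 12, 10, 1, 5, 6, 7, 9, 3, 11, 4] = (1 8 7 6 5)(3 12 4 10)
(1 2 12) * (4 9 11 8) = (1 2 12)(4 9 11 8) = [0, 2, 12, 3, 9, 5, 6, 7, 4, 11, 10, 8, 1]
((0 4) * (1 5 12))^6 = (12)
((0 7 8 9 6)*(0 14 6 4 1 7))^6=(14)(1 7 8 9 4)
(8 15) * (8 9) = [0, 1, 2, 3, 4, 5, 6, 7, 15, 8, 10, 11, 12, 13, 14, 9] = (8 15 9)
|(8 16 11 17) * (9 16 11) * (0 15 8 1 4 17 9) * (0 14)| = 21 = |(0 15 8 11 9 16 14)(1 4 17)|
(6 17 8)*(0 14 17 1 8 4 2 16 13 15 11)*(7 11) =[14, 8, 16, 3, 2, 5, 1, 11, 6, 9, 10, 0, 12, 15, 17, 7, 13, 4] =(0 14 17 4 2 16 13 15 7 11)(1 8 6)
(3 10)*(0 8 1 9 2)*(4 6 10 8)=(0 4 6 10 3 8 1 9 2)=[4, 9, 0, 8, 6, 5, 10, 7, 1, 2, 3]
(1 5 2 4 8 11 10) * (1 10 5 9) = (1 9)(2 4 8 11 5) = [0, 9, 4, 3, 8, 2, 6, 7, 11, 1, 10, 5]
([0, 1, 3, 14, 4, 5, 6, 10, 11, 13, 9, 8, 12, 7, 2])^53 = [0, 1, 14, 2, 4, 5, 6, 10, 11, 13, 9, 8, 12, 7, 3]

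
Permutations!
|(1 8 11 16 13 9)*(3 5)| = |(1 8 11 16 13 9)(3 5)| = 6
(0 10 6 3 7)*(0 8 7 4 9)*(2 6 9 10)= (0 2 6 3 4 10 9)(7 8)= [2, 1, 6, 4, 10, 5, 3, 8, 7, 0, 9]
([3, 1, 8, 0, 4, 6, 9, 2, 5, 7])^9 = [3, 1, 6, 0, 4, 7, 2, 5, 9, 8]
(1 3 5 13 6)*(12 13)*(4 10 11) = (1 3 5 12 13 6)(4 10 11) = [0, 3, 2, 5, 10, 12, 1, 7, 8, 9, 11, 4, 13, 6]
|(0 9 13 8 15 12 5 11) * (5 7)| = |(0 9 13 8 15 12 7 5 11)| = 9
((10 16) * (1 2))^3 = (1 2)(10 16)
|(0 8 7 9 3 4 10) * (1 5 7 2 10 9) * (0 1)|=21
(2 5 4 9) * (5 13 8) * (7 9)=(2 13 8 5 4 7 9)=[0, 1, 13, 3, 7, 4, 6, 9, 5, 2, 10, 11, 12, 8]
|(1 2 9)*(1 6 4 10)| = 6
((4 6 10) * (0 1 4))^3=((0 1 4 6 10))^3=(0 6 1 10 4)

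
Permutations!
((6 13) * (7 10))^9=((6 13)(7 10))^9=(6 13)(7 10)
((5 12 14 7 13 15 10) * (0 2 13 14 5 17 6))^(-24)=(0 10 2 17 13 6 15)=((0 2 13 15 10 17 6)(5 12)(7 14))^(-24)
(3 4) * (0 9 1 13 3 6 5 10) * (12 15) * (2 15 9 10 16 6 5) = (0 10)(1 13 3 4 5 16 6 2 15 12 9) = [10, 13, 15, 4, 5, 16, 2, 7, 8, 1, 0, 11, 9, 3, 14, 12, 6]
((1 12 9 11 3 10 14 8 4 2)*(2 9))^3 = (3 8 11 14 9 10 4)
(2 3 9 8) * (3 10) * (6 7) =(2 10 3 9 8)(6 7) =[0, 1, 10, 9, 4, 5, 7, 6, 2, 8, 3]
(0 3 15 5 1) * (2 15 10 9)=(0 3 10 9 2 15 5 1)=[3, 0, 15, 10, 4, 1, 6, 7, 8, 2, 9, 11, 12, 13, 14, 5]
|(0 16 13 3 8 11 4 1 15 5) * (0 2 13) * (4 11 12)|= 18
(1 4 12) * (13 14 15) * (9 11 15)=(1 4 12)(9 11 15 13 14)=[0, 4, 2, 3, 12, 5, 6, 7, 8, 11, 10, 15, 1, 14, 9, 13]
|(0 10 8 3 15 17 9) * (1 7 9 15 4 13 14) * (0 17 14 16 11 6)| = 18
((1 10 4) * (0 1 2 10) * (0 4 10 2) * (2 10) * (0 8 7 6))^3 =(0 8)(1 7)(2 10)(4 6)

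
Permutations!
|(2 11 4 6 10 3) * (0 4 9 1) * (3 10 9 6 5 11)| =14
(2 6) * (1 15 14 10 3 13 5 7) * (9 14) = (1 15 9 14 10 3 13 5 7)(2 6) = [0, 15, 6, 13, 4, 7, 2, 1, 8, 14, 3, 11, 12, 5, 10, 9]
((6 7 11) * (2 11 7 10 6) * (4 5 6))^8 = (11)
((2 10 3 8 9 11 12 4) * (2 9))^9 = ((2 10 3 8)(4 9 11 12))^9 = (2 10 3 8)(4 9 11 12)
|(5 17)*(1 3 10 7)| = 4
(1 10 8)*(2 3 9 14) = (1 10 8)(2 3 9 14) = [0, 10, 3, 9, 4, 5, 6, 7, 1, 14, 8, 11, 12, 13, 2]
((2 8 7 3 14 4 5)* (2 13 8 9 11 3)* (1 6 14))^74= ((1 6 14 4 5 13 8 7 2 9 11 3))^74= (1 14 5 8 2 11)(3 6 4 13 7 9)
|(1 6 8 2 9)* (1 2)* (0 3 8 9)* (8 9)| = 12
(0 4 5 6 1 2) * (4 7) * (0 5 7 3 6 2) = (0 3 6 1)(2 5)(4 7) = [3, 0, 5, 6, 7, 2, 1, 4]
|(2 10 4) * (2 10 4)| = |(2 4 10)| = 3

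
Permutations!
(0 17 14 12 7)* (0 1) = (0 17 14 12 7 1) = [17, 0, 2, 3, 4, 5, 6, 1, 8, 9, 10, 11, 7, 13, 12, 15, 16, 14]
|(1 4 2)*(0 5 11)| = 3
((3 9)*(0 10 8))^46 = (0 10 8)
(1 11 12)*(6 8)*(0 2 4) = [2, 11, 4, 3, 0, 5, 8, 7, 6, 9, 10, 12, 1] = (0 2 4)(1 11 12)(6 8)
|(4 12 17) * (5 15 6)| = 3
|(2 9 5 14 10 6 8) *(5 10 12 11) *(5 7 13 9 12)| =|(2 12 11 7 13 9 10 6 8)(5 14)| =18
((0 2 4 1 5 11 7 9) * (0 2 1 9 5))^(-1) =((0 1)(2 4 9)(5 11 7))^(-1) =(0 1)(2 9 4)(5 7 11)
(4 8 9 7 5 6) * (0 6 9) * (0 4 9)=[6, 1, 2, 3, 8, 0, 9, 5, 4, 7]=(0 6 9 7 5)(4 8)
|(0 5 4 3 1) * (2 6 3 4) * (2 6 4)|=10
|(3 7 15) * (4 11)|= 6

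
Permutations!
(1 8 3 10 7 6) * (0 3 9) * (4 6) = (0 3 10 7 4 6 1 8 9) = [3, 8, 2, 10, 6, 5, 1, 4, 9, 0, 7]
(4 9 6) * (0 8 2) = (0 8 2)(4 9 6) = [8, 1, 0, 3, 9, 5, 4, 7, 2, 6]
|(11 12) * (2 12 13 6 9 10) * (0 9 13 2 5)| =12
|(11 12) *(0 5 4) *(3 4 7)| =|(0 5 7 3 4)(11 12)| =10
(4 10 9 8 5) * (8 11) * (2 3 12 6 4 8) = [0, 1, 3, 12, 10, 8, 4, 7, 5, 11, 9, 2, 6] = (2 3 12 6 4 10 9 11)(5 8)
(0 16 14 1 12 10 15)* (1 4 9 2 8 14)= (0 16 1 12 10 15)(2 8 14 4 9)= [16, 12, 8, 3, 9, 5, 6, 7, 14, 2, 15, 11, 10, 13, 4, 0, 1]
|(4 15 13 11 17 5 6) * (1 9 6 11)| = |(1 9 6 4 15 13)(5 11 17)| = 6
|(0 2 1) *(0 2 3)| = |(0 3)(1 2)| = 2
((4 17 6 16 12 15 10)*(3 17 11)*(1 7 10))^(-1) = (1 15 12 16 6 17 3 11 4 10 7)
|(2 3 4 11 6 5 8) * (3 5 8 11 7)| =15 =|(2 5 11 6 8)(3 4 7)|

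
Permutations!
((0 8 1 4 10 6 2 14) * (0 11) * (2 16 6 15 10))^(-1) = ((0 8 1 4 2 14 11)(6 16)(10 15))^(-1) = (0 11 14 2 4 1 8)(6 16)(10 15)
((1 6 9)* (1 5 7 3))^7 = ((1 6 9 5 7 3))^7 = (1 6 9 5 7 3)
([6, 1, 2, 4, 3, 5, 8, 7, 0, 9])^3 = [0, 1, 2, 4, 3, 5, 6, 7, 8, 9]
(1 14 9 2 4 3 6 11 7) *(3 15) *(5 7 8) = (1 14 9 2 4 15 3 6 11 8 5 7) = [0, 14, 4, 6, 15, 7, 11, 1, 5, 2, 10, 8, 12, 13, 9, 3]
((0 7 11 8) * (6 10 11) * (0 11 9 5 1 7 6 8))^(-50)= ((0 6 10 9 5 1 7 8 11))^(-50)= (0 5 11 9 8 10 7 6 1)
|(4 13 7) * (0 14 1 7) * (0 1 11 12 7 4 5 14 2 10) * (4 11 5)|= 6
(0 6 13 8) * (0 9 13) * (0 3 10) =(0 6 3 10)(8 9 13) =[6, 1, 2, 10, 4, 5, 3, 7, 9, 13, 0, 11, 12, 8]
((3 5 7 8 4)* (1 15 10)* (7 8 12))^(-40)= ((1 15 10)(3 5 8 4)(7 12))^(-40)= (1 10 15)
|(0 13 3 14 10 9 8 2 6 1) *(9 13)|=12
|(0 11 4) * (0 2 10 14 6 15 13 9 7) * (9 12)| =|(0 11 4 2 10 14 6 15 13 12 9 7)| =12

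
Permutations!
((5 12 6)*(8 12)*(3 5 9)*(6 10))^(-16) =((3 5 8 12 10 6 9))^(-16) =(3 6 12 5 9 10 8)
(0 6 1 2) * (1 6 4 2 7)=(0 4 2)(1 7)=[4, 7, 0, 3, 2, 5, 6, 1]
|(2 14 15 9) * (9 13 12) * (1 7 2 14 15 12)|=|(1 7 2 15 13)(9 14 12)|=15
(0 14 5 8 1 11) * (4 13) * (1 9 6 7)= (0 14 5 8 9 6 7 1 11)(4 13)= [14, 11, 2, 3, 13, 8, 7, 1, 9, 6, 10, 0, 12, 4, 5]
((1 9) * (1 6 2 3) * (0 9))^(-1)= (0 1 3 2 6 9)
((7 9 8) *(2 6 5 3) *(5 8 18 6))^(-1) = ((2 5 3)(6 8 7 9 18))^(-1) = (2 3 5)(6 18 9 7 8)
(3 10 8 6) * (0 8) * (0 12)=(0 8 6 3 10 12)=[8, 1, 2, 10, 4, 5, 3, 7, 6, 9, 12, 11, 0]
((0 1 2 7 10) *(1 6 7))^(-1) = ((0 6 7 10)(1 2))^(-1) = (0 10 7 6)(1 2)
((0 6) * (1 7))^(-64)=(7)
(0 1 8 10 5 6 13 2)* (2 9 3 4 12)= (0 1 8 10 5 6 13 9 3 4 12 2)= [1, 8, 0, 4, 12, 6, 13, 7, 10, 3, 5, 11, 2, 9]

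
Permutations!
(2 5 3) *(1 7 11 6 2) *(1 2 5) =(1 7 11 6 5 3 2) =[0, 7, 1, 2, 4, 3, 5, 11, 8, 9, 10, 6]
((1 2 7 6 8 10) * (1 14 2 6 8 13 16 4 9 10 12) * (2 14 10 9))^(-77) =(1 4 12 16 8 13 7 6 2)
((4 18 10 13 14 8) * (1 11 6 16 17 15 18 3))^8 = ((1 11 6 16 17 15 18 10 13 14 8 4 3))^8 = (1 13 16 4 18 11 14 17 3 10 6 8 15)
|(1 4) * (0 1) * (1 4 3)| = |(0 4)(1 3)| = 2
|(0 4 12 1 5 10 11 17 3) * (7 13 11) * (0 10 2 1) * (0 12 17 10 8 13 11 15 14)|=24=|(0 4 17 3 8 13 15 14)(1 5 2)(7 11 10)|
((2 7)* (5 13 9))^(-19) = (2 7)(5 9 13)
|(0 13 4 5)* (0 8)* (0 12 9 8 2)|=|(0 13 4 5 2)(8 12 9)|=15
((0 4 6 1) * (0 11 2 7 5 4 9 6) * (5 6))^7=(0 4 5 9)(1 2 6 11 7)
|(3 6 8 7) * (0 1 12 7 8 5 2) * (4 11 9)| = |(0 1 12 7 3 6 5 2)(4 11 9)| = 24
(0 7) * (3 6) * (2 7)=(0 2 7)(3 6)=[2, 1, 7, 6, 4, 5, 3, 0]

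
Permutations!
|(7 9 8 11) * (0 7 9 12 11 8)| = 5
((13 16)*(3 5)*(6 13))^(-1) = ((3 5)(6 13 16))^(-1) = (3 5)(6 16 13)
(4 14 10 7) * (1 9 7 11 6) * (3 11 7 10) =(1 9 10 7 4 14 3 11 6) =[0, 9, 2, 11, 14, 5, 1, 4, 8, 10, 7, 6, 12, 13, 3]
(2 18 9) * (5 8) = [0, 1, 18, 3, 4, 8, 6, 7, 5, 2, 10, 11, 12, 13, 14, 15, 16, 17, 9] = (2 18 9)(5 8)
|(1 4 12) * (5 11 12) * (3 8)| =10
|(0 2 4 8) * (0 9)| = 5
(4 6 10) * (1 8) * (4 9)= [0, 8, 2, 3, 6, 5, 10, 7, 1, 4, 9]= (1 8)(4 6 10 9)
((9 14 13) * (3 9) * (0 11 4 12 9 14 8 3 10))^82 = (0 4 9 3 13)(8 14 10 11 12)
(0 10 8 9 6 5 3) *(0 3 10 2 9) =(0 2 9 6 5 10 8) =[2, 1, 9, 3, 4, 10, 5, 7, 0, 6, 8]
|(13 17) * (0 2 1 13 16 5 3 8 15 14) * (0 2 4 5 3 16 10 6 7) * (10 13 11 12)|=30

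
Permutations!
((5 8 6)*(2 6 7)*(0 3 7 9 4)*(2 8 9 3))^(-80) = (0 9 6)(2 4 5)(3 7 8) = ((0 2 6 5 9 4)(3 7 8))^(-80)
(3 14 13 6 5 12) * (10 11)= (3 14 13 6 5 12)(10 11)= [0, 1, 2, 14, 4, 12, 5, 7, 8, 9, 11, 10, 3, 6, 13]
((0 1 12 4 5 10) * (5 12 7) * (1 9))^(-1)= (0 10 5 7 1 9)(4 12)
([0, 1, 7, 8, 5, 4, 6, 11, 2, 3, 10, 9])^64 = (2 3 11)(7 8 9)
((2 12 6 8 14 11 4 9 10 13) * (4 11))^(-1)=((2 12 6 8 14 4 9 10 13))^(-1)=(2 13 10 9 4 14 8 6 12)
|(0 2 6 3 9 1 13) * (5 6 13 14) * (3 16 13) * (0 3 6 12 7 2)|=11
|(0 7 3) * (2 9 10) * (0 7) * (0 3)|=3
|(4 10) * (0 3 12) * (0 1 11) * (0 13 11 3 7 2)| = 6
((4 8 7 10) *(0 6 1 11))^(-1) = (0 11 1 6)(4 10 7 8)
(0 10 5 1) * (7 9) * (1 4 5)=(0 10 1)(4 5)(7 9)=[10, 0, 2, 3, 5, 4, 6, 9, 8, 7, 1]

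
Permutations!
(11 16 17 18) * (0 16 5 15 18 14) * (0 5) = (0 16 17 14 5 15 18 11) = [16, 1, 2, 3, 4, 15, 6, 7, 8, 9, 10, 0, 12, 13, 5, 18, 17, 14, 11]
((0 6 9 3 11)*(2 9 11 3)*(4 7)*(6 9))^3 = (0 6 9 11 2)(4 7)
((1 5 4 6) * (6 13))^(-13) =(1 4 6 5 13)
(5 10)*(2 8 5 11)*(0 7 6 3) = (0 7 6 3)(2 8 5 10 11) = [7, 1, 8, 0, 4, 10, 3, 6, 5, 9, 11, 2]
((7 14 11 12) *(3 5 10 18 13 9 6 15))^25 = (3 5 10 18 13 9 6 15)(7 14 11 12)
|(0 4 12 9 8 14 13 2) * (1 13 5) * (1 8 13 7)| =6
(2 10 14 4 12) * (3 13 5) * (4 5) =(2 10 14 5 3 13 4 12) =[0, 1, 10, 13, 12, 3, 6, 7, 8, 9, 14, 11, 2, 4, 5]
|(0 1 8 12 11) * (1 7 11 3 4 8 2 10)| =|(0 7 11)(1 2 10)(3 4 8 12)| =12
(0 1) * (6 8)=(0 1)(6 8)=[1, 0, 2, 3, 4, 5, 8, 7, 6]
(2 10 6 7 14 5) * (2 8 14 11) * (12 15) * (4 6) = (2 10 4 6 7 11)(5 8 14)(12 15) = [0, 1, 10, 3, 6, 8, 7, 11, 14, 9, 4, 2, 15, 13, 5, 12]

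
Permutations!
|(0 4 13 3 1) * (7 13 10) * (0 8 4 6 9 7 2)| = |(0 6 9 7 13 3 1 8 4 10 2)| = 11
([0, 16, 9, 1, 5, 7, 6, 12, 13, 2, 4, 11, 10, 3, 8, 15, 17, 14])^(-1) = [0, 3, 9, 13, 10, 4, 6, 5, 14, 2, 12, 11, 7, 8, 17, 15, 1, 16]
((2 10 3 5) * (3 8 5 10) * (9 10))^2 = (2 9 8)(3 10 5) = ((2 3 9 10 8 5))^2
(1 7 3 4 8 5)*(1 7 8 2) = (1 8 5 7 3 4 2) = [0, 8, 1, 4, 2, 7, 6, 3, 5]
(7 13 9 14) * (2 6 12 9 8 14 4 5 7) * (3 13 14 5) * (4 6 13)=(2 13 8 5 7 14)(3 4)(6 12 9)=[0, 1, 13, 4, 3, 7, 12, 14, 5, 6, 10, 11, 9, 8, 2]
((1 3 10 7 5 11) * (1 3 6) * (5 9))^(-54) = ((1 6)(3 10 7 9 5 11))^(-54) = (11)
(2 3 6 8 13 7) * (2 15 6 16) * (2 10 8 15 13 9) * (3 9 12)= (2 9)(3 16 10 8 12)(6 15)(7 13)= [0, 1, 9, 16, 4, 5, 15, 13, 12, 2, 8, 11, 3, 7, 14, 6, 10]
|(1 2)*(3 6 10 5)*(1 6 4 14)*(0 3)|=9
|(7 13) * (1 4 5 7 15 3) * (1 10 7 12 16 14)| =|(1 4 5 12 16 14)(3 10 7 13 15)| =30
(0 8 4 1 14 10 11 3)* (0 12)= [8, 14, 2, 12, 1, 5, 6, 7, 4, 9, 11, 3, 0, 13, 10]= (0 8 4 1 14 10 11 3 12)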